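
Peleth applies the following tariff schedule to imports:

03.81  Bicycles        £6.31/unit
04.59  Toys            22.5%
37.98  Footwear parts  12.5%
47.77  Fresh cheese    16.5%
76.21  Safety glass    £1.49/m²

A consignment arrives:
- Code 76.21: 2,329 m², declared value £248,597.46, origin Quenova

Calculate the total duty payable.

Line 1 (76.21, Quenova, 2,329 m², £248,597.46):
Base rate for 76.21 is £1.49/m².
Duty = 2,329 × £1.49 = £3,470.21.

£3,470.21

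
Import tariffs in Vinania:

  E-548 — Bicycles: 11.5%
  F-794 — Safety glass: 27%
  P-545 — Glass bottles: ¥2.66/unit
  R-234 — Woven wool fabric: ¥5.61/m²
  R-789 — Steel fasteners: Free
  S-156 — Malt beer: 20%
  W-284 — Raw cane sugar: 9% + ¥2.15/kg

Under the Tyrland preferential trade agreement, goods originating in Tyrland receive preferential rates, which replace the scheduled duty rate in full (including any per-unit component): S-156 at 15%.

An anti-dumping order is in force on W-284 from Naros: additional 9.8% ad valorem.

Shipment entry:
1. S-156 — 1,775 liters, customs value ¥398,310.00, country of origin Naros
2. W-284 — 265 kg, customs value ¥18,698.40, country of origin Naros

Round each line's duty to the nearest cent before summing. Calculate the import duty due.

Line 1 (S-156, Naros, 1,775 liters, ¥398,310.00):
Base rate for S-156 is 20%.
S-156 has an FTA preferential rate, but origin Naros is not Tyrland; base rate stands.
Duty = ¥398,310.00 × 20% = ¥79,662.00.
Line 2 (W-284, Naros, 265 kg, ¥18,698.40):
Base rate for W-284 is 9% + ¥2.15/kg.
Additional duty on W-284 from Naros: +9.8%. Applied ad valorem rate: 9% + 9.8% = 18.8%.
Duty = ¥18,698.40 × 18.8% + 265 × ¥2.15 = ¥4,085.05.
Total = ¥79,662.00 + ¥4,085.05 = ¥83,747.05.

¥83,747.05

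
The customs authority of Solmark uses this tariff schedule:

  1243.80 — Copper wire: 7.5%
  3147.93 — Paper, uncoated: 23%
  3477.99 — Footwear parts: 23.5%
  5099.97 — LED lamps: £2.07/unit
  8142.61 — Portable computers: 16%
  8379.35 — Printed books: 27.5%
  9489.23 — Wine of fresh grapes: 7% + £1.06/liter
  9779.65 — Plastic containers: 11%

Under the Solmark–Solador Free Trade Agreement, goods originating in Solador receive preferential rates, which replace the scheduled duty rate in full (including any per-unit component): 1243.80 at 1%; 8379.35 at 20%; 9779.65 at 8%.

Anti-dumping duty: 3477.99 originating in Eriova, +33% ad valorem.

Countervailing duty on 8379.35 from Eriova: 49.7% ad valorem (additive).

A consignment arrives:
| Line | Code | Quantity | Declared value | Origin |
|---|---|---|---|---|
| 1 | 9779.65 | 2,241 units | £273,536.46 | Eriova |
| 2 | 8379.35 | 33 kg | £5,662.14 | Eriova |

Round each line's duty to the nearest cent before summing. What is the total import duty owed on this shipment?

£34,460.18

Line 1 (9779.65, Eriova, 2,241 units, £273,536.46):
Base rate for 9779.65 is 11%.
9779.65 has an FTA preferential rate, but origin Eriova is not Solador; base rate stands.
Duty = £273,536.46 × 11% = £30,089.01.
Line 2 (8379.35, Eriova, 33 kg, £5,662.14):
Base rate for 8379.35 is 27.5%.
8379.35 has an FTA preferential rate, but origin Eriova is not Solador; base rate stands.
Additional duty on 8379.35 from Eriova: +49.7%. Applied ad valorem rate: 27.5% + 49.7% = 77.2%.
Duty = £5,662.14 × 77.2% = £4,371.17.
Total = £30,089.01 + £4,371.17 = £34,460.18.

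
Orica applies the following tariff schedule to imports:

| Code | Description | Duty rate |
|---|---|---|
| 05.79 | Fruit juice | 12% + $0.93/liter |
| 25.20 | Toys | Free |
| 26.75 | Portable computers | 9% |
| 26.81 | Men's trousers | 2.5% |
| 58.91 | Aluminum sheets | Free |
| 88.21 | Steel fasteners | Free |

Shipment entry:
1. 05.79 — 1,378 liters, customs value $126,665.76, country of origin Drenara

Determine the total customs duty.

Line 1 (05.79, Drenara, 1,378 liters, $126,665.76):
Base rate for 05.79 is 12% + $0.93/liter.
Duty = $126,665.76 × 12% + 1,378 × $0.93 = $16,481.43.

$16,481.43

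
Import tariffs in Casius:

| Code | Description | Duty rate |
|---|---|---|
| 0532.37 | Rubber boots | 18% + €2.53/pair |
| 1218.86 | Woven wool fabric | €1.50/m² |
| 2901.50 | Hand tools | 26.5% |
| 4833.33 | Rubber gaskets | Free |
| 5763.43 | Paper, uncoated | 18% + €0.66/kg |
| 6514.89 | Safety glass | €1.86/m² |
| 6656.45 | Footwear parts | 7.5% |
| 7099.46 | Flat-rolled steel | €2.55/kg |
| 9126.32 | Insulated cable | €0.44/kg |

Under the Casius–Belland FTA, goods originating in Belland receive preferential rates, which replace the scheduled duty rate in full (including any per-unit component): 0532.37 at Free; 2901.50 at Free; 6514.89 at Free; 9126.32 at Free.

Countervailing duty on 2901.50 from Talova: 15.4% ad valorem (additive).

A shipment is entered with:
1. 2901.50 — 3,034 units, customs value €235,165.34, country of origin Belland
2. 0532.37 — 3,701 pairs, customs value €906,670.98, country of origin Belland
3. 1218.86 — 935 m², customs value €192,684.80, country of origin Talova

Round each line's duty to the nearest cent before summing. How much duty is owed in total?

€1,402.50

Line 1 (2901.50, Belland, 3,034 units, €235,165.34):
Base rate for 2901.50 is 26.5%.
Origin Belland qualifies under the Casius–Belland agreement and 2901.50 is covered: preferential rate Free applies instead.
The additional-duty order on 2901.50 targets Talova, not Belland; it does not apply.
Duty = €235,165.34 × 0% = €0.00.
Line 2 (0532.37, Belland, 3,701 pairs, €906,670.98):
Base rate for 0532.37 is 18% + €2.53/pair.
Origin Belland qualifies under the Casius–Belland agreement and 0532.37 is covered: preferential rate Free applies instead.
Duty = €906,670.98 × 0% = €0.00.
Line 3 (1218.86, Talova, 935 m², €192,684.80):
Base rate for 1218.86 is €1.50/m².
Duty = 935 × €1.50 = €1,402.50.
Total = €0.00 + €0.00 + €1,402.50 = €1,402.50.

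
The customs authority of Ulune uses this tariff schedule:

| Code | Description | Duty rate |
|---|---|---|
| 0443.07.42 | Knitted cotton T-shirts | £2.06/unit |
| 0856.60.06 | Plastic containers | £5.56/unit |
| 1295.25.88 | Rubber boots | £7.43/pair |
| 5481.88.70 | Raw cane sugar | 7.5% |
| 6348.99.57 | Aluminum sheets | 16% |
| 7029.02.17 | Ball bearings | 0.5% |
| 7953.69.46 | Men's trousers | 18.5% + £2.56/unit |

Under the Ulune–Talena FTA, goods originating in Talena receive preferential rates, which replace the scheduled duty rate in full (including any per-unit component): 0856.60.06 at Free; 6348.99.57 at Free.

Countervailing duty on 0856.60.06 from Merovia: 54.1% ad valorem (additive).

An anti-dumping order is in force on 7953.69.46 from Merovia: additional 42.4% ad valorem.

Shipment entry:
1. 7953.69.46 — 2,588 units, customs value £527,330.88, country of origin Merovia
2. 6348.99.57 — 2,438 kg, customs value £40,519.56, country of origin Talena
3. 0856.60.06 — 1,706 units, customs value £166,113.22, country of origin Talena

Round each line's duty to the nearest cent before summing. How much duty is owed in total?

Line 1 (7953.69.46, Merovia, 2,588 units, £527,330.88):
Base rate for 7953.69.46 is 18.5% + £2.56/unit.
Additional duty on 7953.69.46 from Merovia: +42.4%. Applied ad valorem rate: 18.5% + 42.4% = 60.9%.
Duty = £527,330.88 × 60.9% + 2,588 × £2.56 = £327,769.79.
Line 2 (6348.99.57, Talena, 2,438 kg, £40,519.56):
Base rate for 6348.99.57 is 16%.
Origin Talena qualifies under the Ulune–Talena agreement and 6348.99.57 is covered: preferential rate Free applies instead.
Duty = £40,519.56 × 0% = £0.00.
Line 3 (0856.60.06, Talena, 1,706 units, £166,113.22):
Base rate for 0856.60.06 is £5.56/unit.
Origin Talena qualifies under the Ulune–Talena agreement and 0856.60.06 is covered: preferential rate Free applies instead.
The additional-duty order on 0856.60.06 targets Merovia, not Talena; it does not apply.
Duty = £166,113.22 × 0% = £0.00.
Total = £327,769.79 + £0.00 + £0.00 = £327,769.79.

£327,769.79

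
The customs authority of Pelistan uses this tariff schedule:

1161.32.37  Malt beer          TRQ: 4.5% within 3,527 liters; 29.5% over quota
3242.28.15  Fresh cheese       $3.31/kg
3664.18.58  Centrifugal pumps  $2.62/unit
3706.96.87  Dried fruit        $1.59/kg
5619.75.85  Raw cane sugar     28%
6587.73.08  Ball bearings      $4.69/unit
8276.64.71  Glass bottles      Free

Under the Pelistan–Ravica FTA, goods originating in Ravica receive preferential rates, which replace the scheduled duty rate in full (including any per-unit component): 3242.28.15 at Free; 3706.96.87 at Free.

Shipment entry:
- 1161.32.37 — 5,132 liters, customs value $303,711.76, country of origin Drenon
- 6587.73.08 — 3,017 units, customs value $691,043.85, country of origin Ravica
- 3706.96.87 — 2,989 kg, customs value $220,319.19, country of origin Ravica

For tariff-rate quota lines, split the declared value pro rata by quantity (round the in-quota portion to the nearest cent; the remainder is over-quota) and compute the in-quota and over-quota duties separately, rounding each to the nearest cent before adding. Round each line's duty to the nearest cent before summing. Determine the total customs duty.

Line 1 (1161.32.37, Drenon, 5,132 liters, $303,711.76):
Code 1161.32.37 is under a tariff-rate quota (threshold 3,527 liters). In-quota: 3,527 liters at 4.5%; over-quota: 1,605 liters at 29.5%.
Pro-rata value split: in-quota = $303,711.76 × 3,527/5,132 = $208,727.86; over-quota = $303,711.76 − $208,727.86 = $94,983.90.
In-quota duty = $208,727.86 × 4.5% = $9,392.75. Over-quota duty = $94,983.90 × 29.5% = $28,020.25.
Line duty = $9,392.75 + $28,020.25 = $37,413.00.
Line 2 (6587.73.08, Ravica, 3,017 units, $691,043.85):
Base rate for 6587.73.08 is $4.69/unit.
Origin Ravica is the FTA partner but 6587.73.08 is not on the preference list; base rate stands.
Duty = 3,017 × $4.69 = $14,149.73.
Line 3 (3706.96.87, Ravica, 2,989 kg, $220,319.19):
Base rate for 3706.96.87 is $1.59/kg.
Origin Ravica qualifies under the Pelistan–Ravica agreement and 3706.96.87 is covered: preferential rate Free applies instead.
Duty = $220,319.19 × 0% = $0.00.
Total = $37,413.00 + $14,149.73 + $0.00 = $51,562.73.

$51,562.73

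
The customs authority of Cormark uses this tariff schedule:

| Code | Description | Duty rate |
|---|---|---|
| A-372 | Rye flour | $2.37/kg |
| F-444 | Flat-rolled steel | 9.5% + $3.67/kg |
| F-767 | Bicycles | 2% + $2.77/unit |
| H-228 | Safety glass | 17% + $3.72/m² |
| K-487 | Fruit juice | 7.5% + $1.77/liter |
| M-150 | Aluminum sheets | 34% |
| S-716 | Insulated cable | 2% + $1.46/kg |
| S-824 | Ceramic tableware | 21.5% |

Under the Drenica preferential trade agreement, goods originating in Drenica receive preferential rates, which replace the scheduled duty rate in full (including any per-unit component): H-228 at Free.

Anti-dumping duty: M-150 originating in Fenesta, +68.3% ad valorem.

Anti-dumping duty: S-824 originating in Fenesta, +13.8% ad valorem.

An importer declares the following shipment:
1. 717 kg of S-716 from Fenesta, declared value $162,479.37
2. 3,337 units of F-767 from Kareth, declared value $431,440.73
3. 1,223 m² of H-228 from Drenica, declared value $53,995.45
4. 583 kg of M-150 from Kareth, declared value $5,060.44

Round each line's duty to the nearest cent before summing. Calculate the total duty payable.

Line 1 (S-716, Fenesta, 717 kg, $162,479.37):
Base rate for S-716 is 2% + $1.46/kg.
Duty = $162,479.37 × 2% + 717 × $1.46 = $4,296.41.
Line 2 (F-767, Kareth, 3,337 units, $431,440.73):
Base rate for F-767 is 2% + $2.77/unit.
Duty = $431,440.73 × 2% + 3,337 × $2.77 = $17,872.30.
Line 3 (H-228, Drenica, 1,223 m², $53,995.45):
Base rate for H-228 is 17% + $3.72/m².
Origin Drenica qualifies under the Cormark–Drenica agreement and H-228 is covered: preferential rate Free applies instead.
Duty = $53,995.45 × 0% = $0.00.
Line 4 (M-150, Kareth, 583 kg, $5,060.44):
Base rate for M-150 is 34%.
The additional-duty order on M-150 targets Fenesta, not Kareth; it does not apply.
Duty = $5,060.44 × 34% = $1,720.55.
Total = $4,296.41 + $17,872.30 + $0.00 + $1,720.55 = $23,889.26.

$23,889.26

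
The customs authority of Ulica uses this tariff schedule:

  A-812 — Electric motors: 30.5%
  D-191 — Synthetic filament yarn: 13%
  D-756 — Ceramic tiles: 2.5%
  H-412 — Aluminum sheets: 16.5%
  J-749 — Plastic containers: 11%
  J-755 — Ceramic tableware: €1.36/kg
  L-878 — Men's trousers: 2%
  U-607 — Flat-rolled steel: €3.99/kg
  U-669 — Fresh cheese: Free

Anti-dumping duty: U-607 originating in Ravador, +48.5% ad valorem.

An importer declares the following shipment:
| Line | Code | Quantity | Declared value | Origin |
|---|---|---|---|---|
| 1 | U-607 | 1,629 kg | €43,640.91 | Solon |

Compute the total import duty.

€6,499.71

Line 1 (U-607, Solon, 1,629 kg, €43,640.91):
Base rate for U-607 is €3.99/kg.
The additional-duty order on U-607 targets Ravador, not Solon; it does not apply.
Duty = 1,629 × €3.99 = €6,499.71.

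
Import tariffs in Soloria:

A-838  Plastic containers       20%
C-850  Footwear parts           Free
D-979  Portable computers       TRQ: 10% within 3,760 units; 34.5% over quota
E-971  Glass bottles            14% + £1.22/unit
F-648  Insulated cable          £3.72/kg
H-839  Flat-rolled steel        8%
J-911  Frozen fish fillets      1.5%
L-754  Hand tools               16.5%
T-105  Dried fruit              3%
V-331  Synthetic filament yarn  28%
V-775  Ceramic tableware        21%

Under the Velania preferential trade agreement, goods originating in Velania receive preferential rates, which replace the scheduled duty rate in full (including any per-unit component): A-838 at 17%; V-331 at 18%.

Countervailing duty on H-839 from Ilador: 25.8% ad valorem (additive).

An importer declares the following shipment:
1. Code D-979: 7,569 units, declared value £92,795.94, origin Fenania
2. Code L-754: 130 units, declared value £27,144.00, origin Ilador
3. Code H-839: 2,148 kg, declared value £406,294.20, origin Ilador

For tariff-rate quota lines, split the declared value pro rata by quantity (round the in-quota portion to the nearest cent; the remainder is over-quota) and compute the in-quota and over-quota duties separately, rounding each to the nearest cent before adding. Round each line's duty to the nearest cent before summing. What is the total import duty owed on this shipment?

Line 1 (D-979, Fenania, 7,569 units, £92,795.94):
Code D-979 is under a tariff-rate quota (threshold 3,760 units). In-quota: 3,760 units at 10%; over-quota: 3,809 units at 34.5%.
Pro-rata value split: in-quota = £92,795.94 × 3,760/7,569 = £46,097.60; over-quota = £92,795.94 − £46,097.60 = £46,698.34.
In-quota duty = £46,097.60 × 10% = £4,609.76. Over-quota duty = £46,698.34 × 34.5% = £16,110.93.
Line duty = £4,609.76 + £16,110.93 = £20,720.69.
Line 2 (L-754, Ilador, 130 units, £27,144.00):
Base rate for L-754 is 16.5%.
Duty = £27,144.00 × 16.5% = £4,478.76.
Line 3 (H-839, Ilador, 2,148 kg, £406,294.20):
Base rate for H-839 is 8%.
Additional duty on H-839 from Ilador: +25.8%. Applied ad valorem rate: 8% + 25.8% = 33.8%.
Duty = £406,294.20 × 33.8% = £137,327.44.
Total = £20,720.69 + £4,478.76 + £137,327.44 = £162,526.89.

£162,526.89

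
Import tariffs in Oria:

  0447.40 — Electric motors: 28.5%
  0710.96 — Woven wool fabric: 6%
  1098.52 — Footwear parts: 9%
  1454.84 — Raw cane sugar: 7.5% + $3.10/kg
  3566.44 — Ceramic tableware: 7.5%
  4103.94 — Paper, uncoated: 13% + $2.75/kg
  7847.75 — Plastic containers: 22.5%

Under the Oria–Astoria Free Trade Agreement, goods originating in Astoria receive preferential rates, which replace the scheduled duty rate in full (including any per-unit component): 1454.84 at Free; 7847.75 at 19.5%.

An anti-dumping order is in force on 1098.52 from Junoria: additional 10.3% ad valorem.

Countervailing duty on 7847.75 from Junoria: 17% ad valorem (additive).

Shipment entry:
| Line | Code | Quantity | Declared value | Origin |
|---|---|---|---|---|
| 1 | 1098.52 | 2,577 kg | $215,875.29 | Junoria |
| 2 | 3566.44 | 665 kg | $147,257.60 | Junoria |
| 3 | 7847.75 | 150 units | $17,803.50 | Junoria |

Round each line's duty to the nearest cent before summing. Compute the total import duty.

$59,740.63

Line 1 (1098.52, Junoria, 2,577 kg, $215,875.29):
Base rate for 1098.52 is 9%.
Additional duty on 1098.52 from Junoria: +10.3%. Applied ad valorem rate: 9% + 10.3% = 19.3%.
Duty = $215,875.29 × 19.3% = $41,663.93.
Line 2 (3566.44, Junoria, 665 kg, $147,257.60):
Base rate for 3566.44 is 7.5%.
Duty = $147,257.60 × 7.5% = $11,044.32.
Line 3 (7847.75, Junoria, 150 units, $17,803.50):
Base rate for 7847.75 is 22.5%.
7847.75 has an FTA preferential rate, but origin Junoria is not Astoria; base rate stands.
Additional duty on 7847.75 from Junoria: +17%. Applied ad valorem rate: 22.5% + 17% = 39.5%.
Duty = $17,803.50 × 39.5% = $7,032.38.
Total = $41,663.93 + $11,044.32 + $7,032.38 = $59,740.63.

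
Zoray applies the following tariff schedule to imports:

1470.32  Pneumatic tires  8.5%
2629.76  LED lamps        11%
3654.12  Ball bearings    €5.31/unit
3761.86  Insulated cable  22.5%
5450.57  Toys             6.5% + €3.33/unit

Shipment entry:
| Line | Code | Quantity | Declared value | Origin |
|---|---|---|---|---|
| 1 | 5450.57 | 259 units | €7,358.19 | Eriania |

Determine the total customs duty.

Line 1 (5450.57, Eriania, 259 units, €7,358.19):
Base rate for 5450.57 is 6.5% + €3.33/unit.
Duty = €7,358.19 × 6.5% + 259 × €3.33 = €1,340.75.

€1,340.75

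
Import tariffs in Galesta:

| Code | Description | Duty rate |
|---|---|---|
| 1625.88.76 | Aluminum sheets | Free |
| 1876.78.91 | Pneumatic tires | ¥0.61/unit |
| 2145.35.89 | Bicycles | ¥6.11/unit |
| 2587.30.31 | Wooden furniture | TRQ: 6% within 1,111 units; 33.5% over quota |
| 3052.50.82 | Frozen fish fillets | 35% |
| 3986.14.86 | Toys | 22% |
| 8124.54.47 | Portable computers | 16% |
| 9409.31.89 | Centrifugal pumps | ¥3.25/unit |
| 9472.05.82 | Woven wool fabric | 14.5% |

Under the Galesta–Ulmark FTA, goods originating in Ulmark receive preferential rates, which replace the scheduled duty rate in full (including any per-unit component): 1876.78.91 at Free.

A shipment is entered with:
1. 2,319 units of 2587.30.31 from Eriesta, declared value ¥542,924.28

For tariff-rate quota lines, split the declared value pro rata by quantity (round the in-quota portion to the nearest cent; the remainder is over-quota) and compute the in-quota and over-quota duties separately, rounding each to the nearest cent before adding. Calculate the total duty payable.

¥110,350.12

Line 1 (2587.30.31, Eriesta, 2,319 units, ¥542,924.28):
Code 2587.30.31 is under a tariff-rate quota (threshold 1,111 units). In-quota: 1,111 units at 6%; over-quota: 1,208 units at 33.5%.
Pro-rata value split: in-quota = ¥542,924.28 × 1,111/2,319 = ¥260,107.32; over-quota = ¥542,924.28 − ¥260,107.32 = ¥282,816.96.
In-quota duty = ¥260,107.32 × 6% = ¥15,606.44. Over-quota duty = ¥282,816.96 × 33.5% = ¥94,743.68.
Line duty = ¥15,606.44 + ¥94,743.68 = ¥110,350.12.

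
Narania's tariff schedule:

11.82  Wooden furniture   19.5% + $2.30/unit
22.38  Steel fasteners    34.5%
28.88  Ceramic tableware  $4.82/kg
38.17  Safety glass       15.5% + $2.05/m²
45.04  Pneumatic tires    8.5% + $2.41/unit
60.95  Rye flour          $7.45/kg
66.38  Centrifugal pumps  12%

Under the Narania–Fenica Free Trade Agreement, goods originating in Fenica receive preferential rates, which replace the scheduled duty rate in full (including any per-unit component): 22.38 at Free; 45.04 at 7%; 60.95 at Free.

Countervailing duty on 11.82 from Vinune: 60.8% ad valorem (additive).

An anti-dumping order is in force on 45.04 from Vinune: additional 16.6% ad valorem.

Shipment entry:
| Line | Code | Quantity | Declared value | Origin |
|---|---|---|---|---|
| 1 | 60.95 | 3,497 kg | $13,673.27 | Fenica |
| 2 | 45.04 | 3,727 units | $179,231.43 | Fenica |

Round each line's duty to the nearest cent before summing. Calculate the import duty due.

Line 1 (60.95, Fenica, 3,497 kg, $13,673.27):
Base rate for 60.95 is $7.45/kg.
Origin Fenica qualifies under the Narania–Fenica agreement and 60.95 is covered: preferential rate Free applies instead.
Duty = $13,673.27 × 0% = $0.00.
Line 2 (45.04, Fenica, 3,727 units, $179,231.43):
Base rate for 45.04 is 8.5% + $2.41/unit.
Origin Fenica qualifies under the Narania–Fenica agreement and 45.04 is covered: preferential rate 7% applies instead.
The additional-duty order on 45.04 targets Vinune, not Fenica; it does not apply.
Duty = $179,231.43 × 7% = $12,546.20.
Total = $0.00 + $12,546.20 = $12,546.20.

$12,546.20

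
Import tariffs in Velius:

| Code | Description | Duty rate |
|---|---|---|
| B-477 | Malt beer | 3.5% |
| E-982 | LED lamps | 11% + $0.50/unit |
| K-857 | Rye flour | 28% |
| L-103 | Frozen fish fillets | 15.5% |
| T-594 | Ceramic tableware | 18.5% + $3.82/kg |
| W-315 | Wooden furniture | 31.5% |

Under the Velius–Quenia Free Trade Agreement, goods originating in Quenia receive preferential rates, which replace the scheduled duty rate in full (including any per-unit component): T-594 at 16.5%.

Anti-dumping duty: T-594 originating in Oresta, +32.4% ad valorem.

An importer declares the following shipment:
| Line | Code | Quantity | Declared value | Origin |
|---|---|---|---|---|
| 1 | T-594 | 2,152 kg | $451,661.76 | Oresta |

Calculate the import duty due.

Line 1 (T-594, Oresta, 2,152 kg, $451,661.76):
Base rate for T-594 is 18.5% + $3.82/kg.
T-594 has an FTA preferential rate, but origin Oresta is not Quenia; base rate stands.
Additional duty on T-594 from Oresta: +32.4%. Applied ad valorem rate: 18.5% + 32.4% = 50.9%.
Duty = $451,661.76 × 50.9% + 2,152 × $3.82 = $238,116.48.

$238,116.48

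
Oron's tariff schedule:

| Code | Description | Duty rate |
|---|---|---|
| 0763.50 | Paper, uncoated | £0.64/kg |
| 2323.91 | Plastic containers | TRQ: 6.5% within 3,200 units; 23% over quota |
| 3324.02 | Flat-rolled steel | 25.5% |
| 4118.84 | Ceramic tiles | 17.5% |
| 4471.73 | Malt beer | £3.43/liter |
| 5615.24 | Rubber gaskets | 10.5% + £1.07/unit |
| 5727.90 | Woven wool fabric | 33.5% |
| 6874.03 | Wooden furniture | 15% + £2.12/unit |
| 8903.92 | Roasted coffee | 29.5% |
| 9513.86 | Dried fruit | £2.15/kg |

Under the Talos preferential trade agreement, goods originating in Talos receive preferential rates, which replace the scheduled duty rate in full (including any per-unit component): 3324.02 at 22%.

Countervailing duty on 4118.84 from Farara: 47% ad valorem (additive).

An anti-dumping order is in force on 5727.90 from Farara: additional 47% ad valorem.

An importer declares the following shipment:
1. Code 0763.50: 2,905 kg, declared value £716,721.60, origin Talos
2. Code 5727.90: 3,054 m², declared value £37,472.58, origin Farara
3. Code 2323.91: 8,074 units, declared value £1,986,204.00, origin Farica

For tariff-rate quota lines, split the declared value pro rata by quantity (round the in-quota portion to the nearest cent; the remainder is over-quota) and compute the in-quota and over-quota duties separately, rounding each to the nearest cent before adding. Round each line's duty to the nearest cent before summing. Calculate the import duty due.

Line 1 (0763.50, Talos, 2,905 kg, £716,721.60):
Base rate for 0763.50 is £0.64/kg.
Origin Talos is the FTA partner but 0763.50 is not on the preference list; base rate stands.
Duty = 2,905 × £0.64 = £1,859.20.
Line 2 (5727.90, Farara, 3,054 m², £37,472.58):
Base rate for 5727.90 is 33.5%.
Additional duty on 5727.90 from Farara: +47%. Applied ad valorem rate: 33.5% + 47% = 80.5%.
Duty = £37,472.58 × 80.5% = £30,165.43.
Line 3 (2323.91, Farica, 8,074 units, £1,986,204.00):
Code 2323.91 is under a tariff-rate quota (threshold 3,200 units). In-quota: 3,200 units at 6.5%; over-quota: 4,874 units at 23%.
Pro-rata value split: in-quota = £1,986,204.00 × 3,200/8,074 = £787,200.00; over-quota = £1,986,204.00 − £787,200.00 = £1,199,004.00.
In-quota duty = £787,200.00 × 6.5% = £51,168.00. Over-quota duty = £1,199,004.00 × 23% = £275,770.92.
Line duty = £51,168.00 + £275,770.92 = £326,938.92.
Total = £1,859.20 + £30,165.43 + £326,938.92 = £358,963.55.

£358,963.55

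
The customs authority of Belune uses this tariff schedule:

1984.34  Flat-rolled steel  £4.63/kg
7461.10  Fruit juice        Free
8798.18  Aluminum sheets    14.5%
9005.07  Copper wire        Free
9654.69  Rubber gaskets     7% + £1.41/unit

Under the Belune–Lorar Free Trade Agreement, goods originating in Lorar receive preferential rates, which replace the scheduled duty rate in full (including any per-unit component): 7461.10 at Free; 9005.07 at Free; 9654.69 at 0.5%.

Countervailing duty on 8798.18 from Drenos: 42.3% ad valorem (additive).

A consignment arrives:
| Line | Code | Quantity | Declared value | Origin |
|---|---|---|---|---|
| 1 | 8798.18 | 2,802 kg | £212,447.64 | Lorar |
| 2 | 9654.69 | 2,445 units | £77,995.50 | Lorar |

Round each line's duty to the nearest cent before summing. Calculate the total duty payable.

£31,194.89

Line 1 (8798.18, Lorar, 2,802 kg, £212,447.64):
Base rate for 8798.18 is 14.5%.
Origin Lorar is the FTA partner but 8798.18 is not on the preference list; base rate stands.
The additional-duty order on 8798.18 targets Drenos, not Lorar; it does not apply.
Duty = £212,447.64 × 14.5% = £30,804.91.
Line 2 (9654.69, Lorar, 2,445 units, £77,995.50):
Base rate for 9654.69 is 7% + £1.41/unit.
Origin Lorar qualifies under the Belune–Lorar agreement and 9654.69 is covered: preferential rate 0.5% applies instead.
Duty = £77,995.50 × 0.5% = £389.98.
Total = £30,804.91 + £389.98 = £31,194.89.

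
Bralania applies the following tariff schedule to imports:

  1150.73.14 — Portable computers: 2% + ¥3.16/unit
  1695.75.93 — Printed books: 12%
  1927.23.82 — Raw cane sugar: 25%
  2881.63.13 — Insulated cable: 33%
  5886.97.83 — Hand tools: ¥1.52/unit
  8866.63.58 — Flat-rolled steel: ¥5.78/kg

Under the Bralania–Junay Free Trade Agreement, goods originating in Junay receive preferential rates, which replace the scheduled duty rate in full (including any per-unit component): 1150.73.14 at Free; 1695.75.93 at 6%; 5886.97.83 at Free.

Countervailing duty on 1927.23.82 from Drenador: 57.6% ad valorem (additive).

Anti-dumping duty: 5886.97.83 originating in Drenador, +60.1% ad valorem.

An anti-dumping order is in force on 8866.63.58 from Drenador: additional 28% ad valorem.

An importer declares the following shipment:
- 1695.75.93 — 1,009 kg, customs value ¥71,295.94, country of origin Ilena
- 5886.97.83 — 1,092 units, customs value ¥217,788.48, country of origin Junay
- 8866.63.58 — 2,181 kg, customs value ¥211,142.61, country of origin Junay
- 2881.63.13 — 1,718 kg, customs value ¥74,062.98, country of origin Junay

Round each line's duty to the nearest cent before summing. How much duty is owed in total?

¥45,602.47

Line 1 (1695.75.93, Ilena, 1,009 kg, ¥71,295.94):
Base rate for 1695.75.93 is 12%.
1695.75.93 has an FTA preferential rate, but origin Ilena is not Junay; base rate stands.
Duty = ¥71,295.94 × 12% = ¥8,555.51.
Line 2 (5886.97.83, Junay, 1,092 units, ¥217,788.48):
Base rate for 5886.97.83 is ¥1.52/unit.
Origin Junay qualifies under the Bralania–Junay agreement and 5886.97.83 is covered: preferential rate Free applies instead.
The additional-duty order on 5886.97.83 targets Drenador, not Junay; it does not apply.
Duty = ¥217,788.48 × 0% = ¥0.00.
Line 3 (8866.63.58, Junay, 2,181 kg, ¥211,142.61):
Base rate for 8866.63.58 is ¥5.78/kg.
Origin Junay is the FTA partner but 8866.63.58 is not on the preference list; base rate stands.
The additional-duty order on 8866.63.58 targets Drenador, not Junay; it does not apply.
Duty = 2,181 × ¥5.78 = ¥12,606.18.
Line 4 (2881.63.13, Junay, 1,718 kg, ¥74,062.98):
Base rate for 2881.63.13 is 33%.
Origin Junay is the FTA partner but 2881.63.13 is not on the preference list; base rate stands.
Duty = ¥74,062.98 × 33% = ¥24,440.78.
Total = ¥8,555.51 + ¥0.00 + ¥12,606.18 + ¥24,440.78 = ¥45,602.47.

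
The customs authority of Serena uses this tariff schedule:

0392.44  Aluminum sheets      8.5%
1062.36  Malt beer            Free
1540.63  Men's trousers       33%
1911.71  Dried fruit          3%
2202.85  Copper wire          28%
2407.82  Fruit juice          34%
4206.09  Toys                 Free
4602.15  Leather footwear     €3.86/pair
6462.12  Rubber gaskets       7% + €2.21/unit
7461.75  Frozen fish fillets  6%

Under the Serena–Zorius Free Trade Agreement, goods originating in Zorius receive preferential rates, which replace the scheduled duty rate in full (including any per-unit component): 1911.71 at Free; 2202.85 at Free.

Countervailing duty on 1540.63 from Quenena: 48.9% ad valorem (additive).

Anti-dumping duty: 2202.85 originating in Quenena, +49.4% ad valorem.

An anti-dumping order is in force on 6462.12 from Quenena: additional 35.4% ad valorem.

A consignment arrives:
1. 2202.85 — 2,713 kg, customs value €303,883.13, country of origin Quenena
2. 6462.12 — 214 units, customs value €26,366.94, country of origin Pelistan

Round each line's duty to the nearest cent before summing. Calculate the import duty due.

€237,524.17

Line 1 (2202.85, Quenena, 2,713 kg, €303,883.13):
Base rate for 2202.85 is 28%.
2202.85 has an FTA preferential rate, but origin Quenena is not Zorius; base rate stands.
Additional duty on 2202.85 from Quenena: +49.4%. Applied ad valorem rate: 28% + 49.4% = 77.4%.
Duty = €303,883.13 × 77.4% = €235,205.54.
Line 2 (6462.12, Pelistan, 214 units, €26,366.94):
Base rate for 6462.12 is 7% + €2.21/unit.
The additional-duty order on 6462.12 targets Quenena, not Pelistan; it does not apply.
Duty = €26,366.94 × 7% + 214 × €2.21 = €2,318.63.
Total = €235,205.54 + €2,318.63 = €237,524.17.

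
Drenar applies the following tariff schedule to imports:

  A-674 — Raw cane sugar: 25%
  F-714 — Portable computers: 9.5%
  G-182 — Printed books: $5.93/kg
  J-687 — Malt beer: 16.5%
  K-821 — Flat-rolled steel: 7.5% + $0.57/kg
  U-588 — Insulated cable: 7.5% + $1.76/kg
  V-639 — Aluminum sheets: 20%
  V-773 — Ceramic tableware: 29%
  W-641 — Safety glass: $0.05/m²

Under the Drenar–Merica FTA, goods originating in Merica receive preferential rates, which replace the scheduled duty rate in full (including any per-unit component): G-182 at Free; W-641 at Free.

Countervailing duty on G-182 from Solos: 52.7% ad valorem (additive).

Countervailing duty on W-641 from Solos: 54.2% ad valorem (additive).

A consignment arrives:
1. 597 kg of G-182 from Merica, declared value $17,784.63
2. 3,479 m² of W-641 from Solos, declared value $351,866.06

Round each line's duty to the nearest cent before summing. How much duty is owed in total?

Line 1 (G-182, Merica, 597 kg, $17,784.63):
Base rate for G-182 is $5.93/kg.
Origin Merica qualifies under the Drenar–Merica agreement and G-182 is covered: preferential rate Free applies instead.
The additional-duty order on G-182 targets Solos, not Merica; it does not apply.
Duty = $17,784.63 × 0% = $0.00.
Line 2 (W-641, Solos, 3,479 m², $351,866.06):
Base rate for W-641 is $0.05/m².
W-641 has an FTA preferential rate, but origin Solos is not Merica; base rate stands.
Additional duty on W-641 from Solos: +54.2% ad valorem. Applied ad valorem rate = 54.2%.
Duty = $351,866.06 × 54.2% + 3,479 × $0.05 = $190,885.35.
Total = $0.00 + $190,885.35 = $190,885.35.

$190,885.35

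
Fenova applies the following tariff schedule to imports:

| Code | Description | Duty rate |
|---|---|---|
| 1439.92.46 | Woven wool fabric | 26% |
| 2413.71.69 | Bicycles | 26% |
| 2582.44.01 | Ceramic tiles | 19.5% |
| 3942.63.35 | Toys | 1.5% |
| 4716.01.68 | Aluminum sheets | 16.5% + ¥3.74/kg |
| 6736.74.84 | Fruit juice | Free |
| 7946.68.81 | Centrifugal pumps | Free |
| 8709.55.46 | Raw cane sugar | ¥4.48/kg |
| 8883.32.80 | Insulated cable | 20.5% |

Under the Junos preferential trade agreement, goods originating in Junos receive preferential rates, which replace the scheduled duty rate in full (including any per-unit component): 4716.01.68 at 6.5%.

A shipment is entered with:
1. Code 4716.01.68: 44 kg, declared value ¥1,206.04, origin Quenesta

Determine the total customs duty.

Line 1 (4716.01.68, Quenesta, 44 kg, ¥1,206.04):
Base rate for 4716.01.68 is 16.5% + ¥3.74/kg.
4716.01.68 has an FTA preferential rate, but origin Quenesta is not Junos; base rate stands.
Duty = ¥1,206.04 × 16.5% + 44 × ¥3.74 = ¥363.56.

¥363.56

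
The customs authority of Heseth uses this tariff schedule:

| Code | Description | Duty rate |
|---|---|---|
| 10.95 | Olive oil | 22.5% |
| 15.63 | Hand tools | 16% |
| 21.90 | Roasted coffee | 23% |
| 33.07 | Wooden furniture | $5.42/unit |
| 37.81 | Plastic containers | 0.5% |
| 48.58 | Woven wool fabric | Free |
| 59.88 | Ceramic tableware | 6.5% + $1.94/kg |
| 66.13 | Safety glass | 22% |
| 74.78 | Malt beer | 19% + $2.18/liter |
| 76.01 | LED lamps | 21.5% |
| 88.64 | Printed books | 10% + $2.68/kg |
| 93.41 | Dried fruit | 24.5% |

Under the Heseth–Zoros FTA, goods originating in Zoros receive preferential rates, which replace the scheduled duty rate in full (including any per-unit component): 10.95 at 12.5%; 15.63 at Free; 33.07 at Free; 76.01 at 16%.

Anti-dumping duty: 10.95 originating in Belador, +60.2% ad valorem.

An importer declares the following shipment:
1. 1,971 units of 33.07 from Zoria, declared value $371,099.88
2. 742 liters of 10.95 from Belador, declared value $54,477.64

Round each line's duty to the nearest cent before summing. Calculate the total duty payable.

Line 1 (33.07, Zoria, 1,971 units, $371,099.88):
Base rate for 33.07 is $5.42/unit.
33.07 has an FTA preferential rate, but origin Zoria is not Zoros; base rate stands.
Duty = 1,971 × $5.42 = $10,682.82.
Line 2 (10.95, Belador, 742 liters, $54,477.64):
Base rate for 10.95 is 22.5%.
10.95 has an FTA preferential rate, but origin Belador is not Zoros; base rate stands.
Additional duty on 10.95 from Belador: +60.2%. Applied ad valorem rate: 22.5% + 60.2% = 82.7%.
Duty = $54,477.64 × 82.7% = $45,053.01.
Total = $10,682.82 + $45,053.01 = $55,735.83.

$55,735.83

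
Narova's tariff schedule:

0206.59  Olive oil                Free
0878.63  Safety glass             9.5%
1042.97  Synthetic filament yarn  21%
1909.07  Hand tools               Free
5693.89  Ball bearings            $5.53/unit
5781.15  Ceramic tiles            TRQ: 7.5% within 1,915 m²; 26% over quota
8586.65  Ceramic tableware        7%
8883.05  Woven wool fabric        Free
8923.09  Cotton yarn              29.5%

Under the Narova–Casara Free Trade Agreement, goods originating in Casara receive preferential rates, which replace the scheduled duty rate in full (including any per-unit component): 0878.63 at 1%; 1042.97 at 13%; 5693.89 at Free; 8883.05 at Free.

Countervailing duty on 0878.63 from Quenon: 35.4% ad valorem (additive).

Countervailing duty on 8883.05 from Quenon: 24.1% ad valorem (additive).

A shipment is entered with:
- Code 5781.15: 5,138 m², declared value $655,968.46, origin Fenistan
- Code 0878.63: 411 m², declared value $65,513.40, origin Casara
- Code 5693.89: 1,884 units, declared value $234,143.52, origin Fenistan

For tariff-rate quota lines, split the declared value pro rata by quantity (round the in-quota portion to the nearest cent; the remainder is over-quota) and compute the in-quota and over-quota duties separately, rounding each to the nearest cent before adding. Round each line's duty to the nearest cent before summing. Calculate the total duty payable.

$136,395.16

Line 1 (5781.15, Fenistan, 5,138 m², $655,968.46):
Code 5781.15 is under a tariff-rate quota (threshold 1,915 m²). In-quota: 1,915 m² at 7.5%; over-quota: 3,223 m² at 26%.
Pro-rata value split: in-quota = $655,968.46 × 1,915/5,138 = $244,488.05; over-quota = $655,968.46 − $244,488.05 = $411,480.41.
In-quota duty = $244,488.05 × 7.5% = $18,336.60. Over-quota duty = $411,480.41 × 26% = $106,984.91.
Line duty = $18,336.60 + $106,984.91 = $125,321.51.
Line 2 (0878.63, Casara, 411 m², $65,513.40):
Base rate for 0878.63 is 9.5%.
Origin Casara qualifies under the Narova–Casara agreement and 0878.63 is covered: preferential rate 1% applies instead.
The additional-duty order on 0878.63 targets Quenon, not Casara; it does not apply.
Duty = $65,513.40 × 1% = $655.13.
Line 3 (5693.89, Fenistan, 1,884 units, $234,143.52):
Base rate for 5693.89 is $5.53/unit.
5693.89 has an FTA preferential rate, but origin Fenistan is not Casara; base rate stands.
Duty = 1,884 × $5.53 = $10,418.52.
Total = $125,321.51 + $655.13 + $10,418.52 = $136,395.16.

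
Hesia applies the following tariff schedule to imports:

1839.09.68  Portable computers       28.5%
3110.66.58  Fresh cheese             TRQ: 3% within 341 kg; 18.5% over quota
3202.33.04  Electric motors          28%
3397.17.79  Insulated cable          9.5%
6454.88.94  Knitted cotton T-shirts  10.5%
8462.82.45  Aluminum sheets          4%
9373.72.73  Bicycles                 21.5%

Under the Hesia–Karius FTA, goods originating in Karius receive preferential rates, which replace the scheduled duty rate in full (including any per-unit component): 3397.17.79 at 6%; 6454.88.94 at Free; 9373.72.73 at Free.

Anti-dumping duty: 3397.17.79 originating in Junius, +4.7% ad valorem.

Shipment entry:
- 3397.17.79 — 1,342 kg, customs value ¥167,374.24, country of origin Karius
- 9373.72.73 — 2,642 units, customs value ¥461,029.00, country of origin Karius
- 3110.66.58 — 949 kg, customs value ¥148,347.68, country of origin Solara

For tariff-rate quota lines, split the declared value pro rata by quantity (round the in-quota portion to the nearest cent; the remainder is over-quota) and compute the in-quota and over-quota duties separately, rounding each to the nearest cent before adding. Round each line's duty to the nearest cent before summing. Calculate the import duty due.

Line 1 (3397.17.79, Karius, 1,342 kg, ¥167,374.24):
Base rate for 3397.17.79 is 9.5%.
Origin Karius qualifies under the Hesia–Karius agreement and 3397.17.79 is covered: preferential rate 6% applies instead.
The additional-duty order on 3397.17.79 targets Junius, not Karius; it does not apply.
Duty = ¥167,374.24 × 6% = ¥10,042.45.
Line 2 (9373.72.73, Karius, 2,642 units, ¥461,029.00):
Base rate for 9373.72.73 is 21.5%.
Origin Karius qualifies under the Hesia–Karius agreement and 9373.72.73 is covered: preferential rate Free applies instead.
Duty = ¥461,029.00 × 0% = ¥0.00.
Line 3 (3110.66.58, Solara, 949 kg, ¥148,347.68):
Code 3110.66.58 is under a tariff-rate quota (threshold 341 kg). In-quota: 341 kg at 3%; over-quota: 608 kg at 18.5%.
Pro-rata value split: in-quota = ¥148,347.68 × 341/949 = ¥53,305.12; over-quota = ¥148,347.68 − ¥53,305.12 = ¥95,042.56.
In-quota duty = ¥53,305.12 × 3% = ¥1,599.15. Over-quota duty = ¥95,042.56 × 18.5% = ¥17,582.87.
Line duty = ¥1,599.15 + ¥17,582.87 = ¥19,182.02.
Total = ¥10,042.45 + ¥0.00 + ¥19,182.02 = ¥29,224.47.

¥29,224.47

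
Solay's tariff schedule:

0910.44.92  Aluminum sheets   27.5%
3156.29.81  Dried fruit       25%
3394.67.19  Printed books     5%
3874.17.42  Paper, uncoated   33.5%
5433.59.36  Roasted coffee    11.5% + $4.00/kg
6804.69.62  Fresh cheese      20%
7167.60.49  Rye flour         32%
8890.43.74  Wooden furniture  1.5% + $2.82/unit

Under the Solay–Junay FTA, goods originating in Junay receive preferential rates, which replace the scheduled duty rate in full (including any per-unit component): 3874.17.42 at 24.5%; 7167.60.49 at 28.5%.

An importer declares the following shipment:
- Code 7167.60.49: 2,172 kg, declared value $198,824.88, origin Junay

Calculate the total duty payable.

Line 1 (7167.60.49, Junay, 2,172 kg, $198,824.88):
Base rate for 7167.60.49 is 32%.
Origin Junay qualifies under the Solay–Junay agreement and 7167.60.49 is covered: preferential rate 28.5% applies instead.
Duty = $198,824.88 × 28.5% = $56,665.09.

$56,665.09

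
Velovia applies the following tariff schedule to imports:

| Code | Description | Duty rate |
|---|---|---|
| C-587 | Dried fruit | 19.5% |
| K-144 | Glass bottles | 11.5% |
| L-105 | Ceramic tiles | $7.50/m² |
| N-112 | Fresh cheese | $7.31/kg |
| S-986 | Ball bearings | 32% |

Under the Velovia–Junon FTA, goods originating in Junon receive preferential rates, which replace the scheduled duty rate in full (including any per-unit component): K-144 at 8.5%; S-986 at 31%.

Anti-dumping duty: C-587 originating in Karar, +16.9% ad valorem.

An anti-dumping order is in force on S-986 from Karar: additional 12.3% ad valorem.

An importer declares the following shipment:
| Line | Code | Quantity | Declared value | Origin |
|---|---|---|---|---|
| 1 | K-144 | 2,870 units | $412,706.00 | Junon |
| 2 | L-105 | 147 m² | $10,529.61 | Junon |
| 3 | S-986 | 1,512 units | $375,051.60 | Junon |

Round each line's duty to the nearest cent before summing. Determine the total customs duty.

Line 1 (K-144, Junon, 2,870 units, $412,706.00):
Base rate for K-144 is 11.5%.
Origin Junon qualifies under the Velovia–Junon agreement and K-144 is covered: preferential rate 8.5% applies instead.
Duty = $412,706.00 × 8.5% = $35,080.01.
Line 2 (L-105, Junon, 147 m², $10,529.61):
Base rate for L-105 is $7.50/m².
Origin Junon is the FTA partner but L-105 is not on the preference list; base rate stands.
Duty = 147 × $7.50 = $1,102.50.
Line 3 (S-986, Junon, 1,512 units, $375,051.60):
Base rate for S-986 is 32%.
Origin Junon qualifies under the Velovia–Junon agreement and S-986 is covered: preferential rate 31% applies instead.
The additional-duty order on S-986 targets Karar, not Junon; it does not apply.
Duty = $375,051.60 × 31% = $116,266.00.
Total = $35,080.01 + $1,102.50 + $116,266.00 = $152,448.51.

$152,448.51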